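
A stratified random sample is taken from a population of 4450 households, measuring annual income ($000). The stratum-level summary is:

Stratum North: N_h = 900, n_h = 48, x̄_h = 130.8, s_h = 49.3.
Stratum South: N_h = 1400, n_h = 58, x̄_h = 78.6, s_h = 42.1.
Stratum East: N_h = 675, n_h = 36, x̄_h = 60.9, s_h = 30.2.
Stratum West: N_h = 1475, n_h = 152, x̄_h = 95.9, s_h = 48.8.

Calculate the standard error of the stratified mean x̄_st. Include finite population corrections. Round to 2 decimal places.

SE(x̄_st) ≈ 2.64

V̂(x̄_st) = Σ W_h² (1 − n_h/N_h) s_h²/n_h, with W_h = N_h/N and N = 4450:
  stratum North: (900/4450)²·(1 − 48/900)·49.3²/48 = 1.96072
  stratum South: (1400/4450)²·(1 − 58/1400)·42.1²/58 = 2.89932
  stratum East: (675/4450)²·(1 − 36/675)·30.2²/36 = 0.551818
  stratum West: (1475/4450)²·(1 − 152/1475)·48.8²/152 = 1.54393
V̂(x̄_st) = 6.95579
SE(x̄_st) = √6.95579 = 2.63738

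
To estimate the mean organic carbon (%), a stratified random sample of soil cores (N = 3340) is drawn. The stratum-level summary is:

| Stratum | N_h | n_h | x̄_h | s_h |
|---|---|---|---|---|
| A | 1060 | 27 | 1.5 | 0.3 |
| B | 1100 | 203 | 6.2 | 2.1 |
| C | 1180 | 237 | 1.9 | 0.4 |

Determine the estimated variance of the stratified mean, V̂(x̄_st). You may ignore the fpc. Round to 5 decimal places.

V̂(x̄_st) ≈ 0.00278

V̂(x̄_st) = Σ W_h² s_h²/n_h, with W_h = N_h/N and N = 3340:
  stratum A: (1060/3340)²·0.3²/27 = 0.000335736
  stratum B: (1100/3340)²·2.1²/203 = 0.00235632
  stratum C: (1180/3340)²·0.4²/237 = 8.42641e-05
V̂(x̄_st) = 0.00277632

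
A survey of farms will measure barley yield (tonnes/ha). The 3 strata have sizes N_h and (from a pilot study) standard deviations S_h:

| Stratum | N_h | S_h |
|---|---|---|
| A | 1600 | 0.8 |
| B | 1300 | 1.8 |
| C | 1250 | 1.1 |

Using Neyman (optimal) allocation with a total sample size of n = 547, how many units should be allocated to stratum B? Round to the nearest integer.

Neyman allocation: n_h = n · N_h S_h / Σ N_i S_i, with n = 547.
  stratum A: N_h·S_h = 1600·0.8 = 1280.00
  stratum B: N_h·S_h = 1300·1.8 = 2340.00
  stratum C: N_h·S_h = 1250·1.1 = 1375.00
Σ N_h S_h = 4995.00
n for stratum B = 547·2340.00/4995.00 = 256.252 → 256

256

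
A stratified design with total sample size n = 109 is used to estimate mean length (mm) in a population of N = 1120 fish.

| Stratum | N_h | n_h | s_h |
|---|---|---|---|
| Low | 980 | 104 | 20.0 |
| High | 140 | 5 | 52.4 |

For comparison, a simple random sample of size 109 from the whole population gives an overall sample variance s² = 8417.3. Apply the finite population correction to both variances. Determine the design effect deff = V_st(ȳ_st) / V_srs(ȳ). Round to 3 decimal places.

deff ≈ 0.156

V̂(ȳ_st) = Σ W_h² (1 − n_h/N_h) s_h²/n_h, with W_h = N_h/N and N = 1120:
  stratum Low: (980/1120)²·(1 − 104/980)·20.0²/104 = 2.63221
  stratum High: (140/1120)²·(1 − 5/140)·52.4²/5 = 8.27405
V_st = 10.9063
V_srs = (1 − 109/1120)·8417.3/109 = 69.7075
deff = V_st / V_srs = 10.9063/69.7075 = 0.1565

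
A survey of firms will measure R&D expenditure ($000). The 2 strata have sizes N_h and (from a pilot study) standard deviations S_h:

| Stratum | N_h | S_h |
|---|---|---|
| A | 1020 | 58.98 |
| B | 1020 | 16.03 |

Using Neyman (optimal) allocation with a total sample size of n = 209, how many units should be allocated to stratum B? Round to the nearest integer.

Neyman allocation: n_h = n · N_h S_h / Σ N_i S_i, with n = 209.
  stratum A: N_h·S_h = 1020·58.98 = 60159.60
  stratum B: N_h·S_h = 1020·16.03 = 16350.60
Σ N_h S_h = 76510.20
n for stratum B = 209·16350.60/76510.20 = 44.664 → 45

45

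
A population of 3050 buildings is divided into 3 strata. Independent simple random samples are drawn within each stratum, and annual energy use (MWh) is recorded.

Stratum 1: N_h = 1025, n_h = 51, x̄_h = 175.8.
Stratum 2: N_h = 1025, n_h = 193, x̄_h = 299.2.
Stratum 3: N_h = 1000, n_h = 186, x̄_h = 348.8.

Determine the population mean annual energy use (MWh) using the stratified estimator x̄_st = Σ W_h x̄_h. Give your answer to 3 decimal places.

N = Σ N_h = 3050. Stratum weights W_h = N_h/N.
x̄_st = (1025·175.8 + 1025·299.2 + 1000·348.8) / 3050 = 273.99180

x̄_st ≈ 273.992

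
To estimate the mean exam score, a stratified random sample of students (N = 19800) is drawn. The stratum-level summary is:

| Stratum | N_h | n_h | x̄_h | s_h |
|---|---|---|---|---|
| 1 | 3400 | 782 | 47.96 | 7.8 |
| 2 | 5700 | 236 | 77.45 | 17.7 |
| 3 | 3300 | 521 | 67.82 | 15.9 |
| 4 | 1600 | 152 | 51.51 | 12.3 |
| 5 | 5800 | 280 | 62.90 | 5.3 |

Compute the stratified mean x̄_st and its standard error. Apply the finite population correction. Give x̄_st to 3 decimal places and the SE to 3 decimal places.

x̄_st ≈ 64.423, SE ≈ 0.364

x̄_st = Σ W_h x̄_h = (3400·47.96 + 5700·77.45 + 3300·67.82 + 1600·51.51 + 5800·62.90)/19800 = 64.42278
V̂(x̄_st) = Σ W_h² (1 − n_h/N_h) s_h²/n_h, with W_h = N_h/N and N = 19800:
  stratum 1: (3400/19800)²·(1 − 782/3400)·7.8²/782 = 0.00176645
  stratum 2: (5700/19800)²·(1 − 236/5700)·17.7²/236 = 0.10546
  stratum 3: (3300/19800)²·(1 − 521/3300)·15.9²/521 = 0.0113509
  stratum 4: (1600/19800)²·(1 − 152/1600)·12.3²/152 = 0.005882
  stratum 5: (5800/19800)²·(1 − 280/5800)·5.3²/280 = 0.00819276
V̂(x̄_st) = 0.132653
SE(x̄_st) = √0.132653 = 0.364215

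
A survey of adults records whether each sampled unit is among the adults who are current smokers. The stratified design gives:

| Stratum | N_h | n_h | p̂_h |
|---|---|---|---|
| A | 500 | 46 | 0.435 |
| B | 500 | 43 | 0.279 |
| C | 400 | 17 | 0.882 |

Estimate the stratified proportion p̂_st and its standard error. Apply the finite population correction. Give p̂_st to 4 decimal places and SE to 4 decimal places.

N = 1400; stratum weights W_h = N_h/N.
p̂_st = Σ W_h p̂_h = (500·0.435 + 500·0.279 + 400·0.882)/1400 = 0.50700
V̂(p̂_st) = Σ W_h² (1 − n_h/N_h) p̂_h(1−p̂_h)/(n_h−1):
  stratum A: (500/1400)²·(1 − 46/500)·0.435·0.565/45 = 0.00063255
  stratum B: (500/1400)²·(1 − 43/500)·0.279·0.721/42 = 0.000558368
  stratum C: (400/1400)²·(1 − 17/400)·0.882·0.118/16 = 0.000508432
V̂(p̂_st) = 0.00169935; SE = √V̂ = 0.0412232

p̂_st ≈ 0.5070, SE ≈ 0.0412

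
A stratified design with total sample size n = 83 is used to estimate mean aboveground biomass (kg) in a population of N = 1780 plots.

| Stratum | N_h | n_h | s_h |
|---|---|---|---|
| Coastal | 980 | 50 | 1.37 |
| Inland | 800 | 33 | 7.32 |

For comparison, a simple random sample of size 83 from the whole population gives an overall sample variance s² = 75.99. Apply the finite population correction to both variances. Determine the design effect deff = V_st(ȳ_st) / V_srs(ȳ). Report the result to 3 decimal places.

V̂(ȳ_st) = Σ W_h² (1 − n_h/N_h) s_h²/n_h, with W_h = N_h/N and N = 1780:
  stratum Coastal: (980/1780)²·(1 − 50/980)·1.37²/50 = 0.0107979
  stratum Inland: (800/1780)²·(1 − 33/800)·7.32²/33 = 0.314451
V_st = 0.325249
V_srs = (1 − 83/1780)·75.99/83 = 0.872851
deff = V_st / V_srs = 0.325249/0.872851 = 0.3726

deff ≈ 0.373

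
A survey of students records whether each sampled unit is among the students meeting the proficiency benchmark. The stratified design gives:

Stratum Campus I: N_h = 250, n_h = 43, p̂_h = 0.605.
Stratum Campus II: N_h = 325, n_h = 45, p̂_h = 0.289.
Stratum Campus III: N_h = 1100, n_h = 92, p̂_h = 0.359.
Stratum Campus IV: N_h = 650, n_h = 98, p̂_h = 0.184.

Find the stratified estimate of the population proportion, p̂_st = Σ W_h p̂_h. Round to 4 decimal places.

N = 2325; stratum weights W_h = N_h/N.
p̂_st = Σ W_h p̂_h = (250·0.605 + 325·0.289 + 1100·0.359 + 650·0.184)/2325 = 0.32674

p̂_st ≈ 0.3267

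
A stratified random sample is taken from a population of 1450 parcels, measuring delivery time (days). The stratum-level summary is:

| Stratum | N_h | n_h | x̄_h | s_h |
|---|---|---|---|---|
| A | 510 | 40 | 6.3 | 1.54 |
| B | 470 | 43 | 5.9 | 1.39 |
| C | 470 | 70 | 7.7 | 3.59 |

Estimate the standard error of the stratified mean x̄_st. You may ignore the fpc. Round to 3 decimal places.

V̂(x̄_st) = Σ W_h² s_h²/n_h, with W_h = N_h/N and N = 1450:
  stratum A: (510/1450)²·1.54²/40 = 0.00733476
  stratum B: (470/1450)²·1.39²/43 = 0.00472086
  stratum C: (470/1450)²·3.59²/70 = 0.0193442
V̂(x̄_st) = 0.0313998
SE(x̄_st) = √0.0313998 = 0.1772

SE(x̄_st) ≈ 0.177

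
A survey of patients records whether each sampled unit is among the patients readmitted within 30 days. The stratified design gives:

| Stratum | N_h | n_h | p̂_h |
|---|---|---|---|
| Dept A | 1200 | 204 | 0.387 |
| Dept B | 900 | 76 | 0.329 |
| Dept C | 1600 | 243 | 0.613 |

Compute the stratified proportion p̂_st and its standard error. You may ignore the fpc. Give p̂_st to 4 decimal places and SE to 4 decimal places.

p̂_st ≈ 0.4706, SE ≈ 0.0219

N = 3700; stratum weights W_h = N_h/N.
p̂_st = Σ W_h p̂_h = (1200·0.387 + 900·0.329 + 1600·0.613)/3700 = 0.47062
V̂(p̂_st) = Σ W_h² p̂_h(1−p̂_h)/(n_h−1):
  stratum Dept A: (1200/3700)²·0.387·0.613/203 = 0.000122923
  stratum Dept B: (900/3700)²·0.329·0.671/75 = 0.000174156
  stratum Dept C: (1600/3700)²·0.613·0.387/242 = 0.000183313
V̂(p̂_st) = 0.000480392; SE = √V̂ = 0.0219179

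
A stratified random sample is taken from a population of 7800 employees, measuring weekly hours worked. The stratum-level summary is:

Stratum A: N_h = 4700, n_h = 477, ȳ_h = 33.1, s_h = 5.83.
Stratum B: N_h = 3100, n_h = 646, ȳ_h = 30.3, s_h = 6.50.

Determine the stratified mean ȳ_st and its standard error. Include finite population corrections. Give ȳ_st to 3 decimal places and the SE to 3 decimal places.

ȳ_st ≈ 31.987, SE ≈ 0.177

ȳ_st = Σ W_h ȳ_h = (4700·33.1 + 3100·30.3)/7800 = 31.98718
V̂(ȳ_st) = Σ W_h² (1 − n_h/N_h) s_h²/n_h, with W_h = N_h/N and N = 7800:
  stratum A: (4700/7800)²·(1 − 477/4700)·5.83²/477 = 0.023246
  stratum B: (3100/7800)²·(1 − 646/3100)·6.50²/646 = 0.00817789
V̂(ȳ_st) = 0.0314239
SE(ȳ_st) = √0.0314239 = 0.177268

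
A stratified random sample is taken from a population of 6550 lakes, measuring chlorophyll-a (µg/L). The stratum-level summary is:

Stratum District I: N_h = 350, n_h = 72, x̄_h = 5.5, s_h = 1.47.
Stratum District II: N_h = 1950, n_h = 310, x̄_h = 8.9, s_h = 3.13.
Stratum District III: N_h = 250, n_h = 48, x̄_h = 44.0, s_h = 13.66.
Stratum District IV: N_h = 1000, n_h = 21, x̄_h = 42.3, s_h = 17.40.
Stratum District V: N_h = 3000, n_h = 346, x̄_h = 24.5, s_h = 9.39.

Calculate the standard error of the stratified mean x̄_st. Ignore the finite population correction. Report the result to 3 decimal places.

V̂(x̄_st) = Σ W_h² s_h²/n_h, with W_h = N_h/N and N = 6550:
  stratum District I: (350/6550)²·1.47²/72 = 8.5695e-05
  stratum District II: (1950/6550)²·3.13²/310 = 0.002801
  stratum District III: (250/6550)²·13.66²/48 = 0.00566314
  stratum District IV: (1000/6550)²·17.40²/21 = 0.336044
  stratum District V: (3000/6550)²·9.39²/346 = 0.0534583
V̂(x̄_st) = 0.398052
SE(x̄_st) = √0.398052 = 0.630914

SE(x̄_st) ≈ 0.631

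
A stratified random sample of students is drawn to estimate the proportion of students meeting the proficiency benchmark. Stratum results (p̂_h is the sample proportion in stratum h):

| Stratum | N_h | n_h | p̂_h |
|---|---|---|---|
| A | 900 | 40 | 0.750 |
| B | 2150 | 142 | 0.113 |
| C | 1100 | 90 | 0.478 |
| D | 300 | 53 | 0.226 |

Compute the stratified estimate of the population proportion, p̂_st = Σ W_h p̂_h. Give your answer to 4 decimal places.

N = 4450; stratum weights W_h = N_h/N.
p̂_st = Σ W_h p̂_h = (900·0.750 + 2150·0.113 + 1100·0.478 + 300·0.226)/4450 = 0.33967

p̂_st ≈ 0.3397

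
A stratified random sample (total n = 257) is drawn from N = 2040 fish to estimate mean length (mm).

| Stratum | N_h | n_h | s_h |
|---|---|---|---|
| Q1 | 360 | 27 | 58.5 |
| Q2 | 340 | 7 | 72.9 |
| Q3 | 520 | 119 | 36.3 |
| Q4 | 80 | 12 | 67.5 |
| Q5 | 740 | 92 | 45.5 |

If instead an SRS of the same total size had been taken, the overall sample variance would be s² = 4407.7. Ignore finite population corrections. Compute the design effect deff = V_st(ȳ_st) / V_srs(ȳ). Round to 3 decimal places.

deff ≈ 1.708

V̂(ȳ_st) = Σ W_h² s_h²/n_h, with W_h = N_h/N and N = 2040:
  stratum Q1: (360/2040)²·58.5²/27 = 3.94723
  stratum Q2: (340/2040)²·72.9²/7 = 21.0889
  stratum Q3: (520/2040)²·36.3²/119 = 0.71947
  stratum Q4: (80/2040)²·67.5²/12 = 0.58391
  stratum Q5: (740/2040)²·45.5²/92 = 2.961
V_st = 29.3005
V_srs = s²/n = 4407.7/257 = 17.1506
deff = V_st / V_srs = 29.3005/17.1506 = 1.7084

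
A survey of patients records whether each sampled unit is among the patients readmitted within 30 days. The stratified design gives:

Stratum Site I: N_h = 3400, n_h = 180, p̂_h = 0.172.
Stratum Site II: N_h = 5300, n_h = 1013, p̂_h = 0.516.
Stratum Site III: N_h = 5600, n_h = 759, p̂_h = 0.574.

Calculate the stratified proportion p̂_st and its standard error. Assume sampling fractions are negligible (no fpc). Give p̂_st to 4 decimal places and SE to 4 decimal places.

N = 14300; stratum weights W_h = N_h/N.
p̂_st = Σ W_h p̂_h = (3400·0.172 + 5300·0.516 + 5600·0.574)/14300 = 0.45692
V̂(p̂_st) = Σ W_h² p̂_h(1−p̂_h)/(n_h−1):
  stratum Site I: (3400/14300)²·0.172·0.828/179 = 4.49771e-05
  stratum Site II: (5300/14300)²·0.516·0.484/1012 = 3.38996e-05
  stratum Site III: (5600/14300)²·0.574·0.426/758 = 4.94716e-05
V̂(p̂_st) = 0.000128348; SE = √V̂ = 0.0113291

p̂_st ≈ 0.4569, SE ≈ 0.0113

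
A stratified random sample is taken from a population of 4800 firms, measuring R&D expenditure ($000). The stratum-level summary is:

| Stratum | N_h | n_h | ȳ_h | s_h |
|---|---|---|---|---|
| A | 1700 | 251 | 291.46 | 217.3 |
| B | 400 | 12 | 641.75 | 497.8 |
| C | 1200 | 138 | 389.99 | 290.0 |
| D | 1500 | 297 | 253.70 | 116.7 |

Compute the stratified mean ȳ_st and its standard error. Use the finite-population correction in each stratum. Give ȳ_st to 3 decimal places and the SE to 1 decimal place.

ȳ_st ≈ 333.483, SE ≈ 14.0

ȳ_st = Σ W_h ȳ_h = (1700·291.46 + 400·641.75 + 1200·389.99 + 1500·253.70)/4800 = 333.48333
V̂(ȳ_st) = Σ W_h² (1 − n_h/N_h) s_h²/n_h, with W_h = N_h/N and N = 4800:
  stratum A: (1700/4800)²·(1 − 251/1700)·217.3²/251 = 20.1132
  stratum B: (400/4800)²·(1 − 12/400)·497.8²/12 = 139.103
  stratum C: (1200/4800)²·(1 − 138/1200)·290.0²/138 = 33.7086
  stratum D: (1500/4800)²·(1 − 297/1500)·116.7²/297 = 3.59137
V̂(ȳ_st) = 196.517
SE(ȳ_st) = √196.517 = 14.0184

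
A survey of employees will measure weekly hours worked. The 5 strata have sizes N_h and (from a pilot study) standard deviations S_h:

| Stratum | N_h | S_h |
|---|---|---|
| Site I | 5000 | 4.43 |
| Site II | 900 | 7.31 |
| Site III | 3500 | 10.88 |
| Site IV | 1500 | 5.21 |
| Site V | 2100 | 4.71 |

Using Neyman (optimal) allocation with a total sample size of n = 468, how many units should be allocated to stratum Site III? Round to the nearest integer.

211

Neyman allocation: n_h = n · N_h S_h / Σ N_i S_i, with n = 468.
  stratum Site I: N_h·S_h = 5000·4.43 = 22150.00
  stratum Site II: N_h·S_h = 900·7.31 = 6579.00
  stratum Site III: N_h·S_h = 3500·10.88 = 38080.00
  stratum Site IV: N_h·S_h = 1500·5.21 = 7815.00
  stratum Site V: N_h·S_h = 2100·4.71 = 9891.00
Σ N_h S_h = 84515.00
n for stratum Site III = 468·38080.00/84515.00 = 210.867 → 211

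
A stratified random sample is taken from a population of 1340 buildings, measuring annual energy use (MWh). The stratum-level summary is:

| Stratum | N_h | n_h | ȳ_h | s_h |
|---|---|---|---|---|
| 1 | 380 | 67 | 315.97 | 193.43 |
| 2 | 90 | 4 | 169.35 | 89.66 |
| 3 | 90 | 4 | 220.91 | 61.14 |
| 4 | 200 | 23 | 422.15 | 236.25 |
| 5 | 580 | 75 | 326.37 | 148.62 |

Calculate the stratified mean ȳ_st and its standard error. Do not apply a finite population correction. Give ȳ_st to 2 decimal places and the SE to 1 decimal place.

ȳ_st = Σ W_h ȳ_h = (380·315.97 + 90·169.35 + 90·220.91 + 200·422.15 + 580·326.37)/1340 = 320.08701
V̂(ȳ_st) = Σ W_h² s_h²/n_h, with W_h = N_h/N and N = 1340:
  stratum 1: (380/1340)²·193.43²/67 = 44.9087
  stratum 2: (90/1340)²·89.66²/4 = 9.06594
  stratum 3: (90/1340)²·61.14²/4 = 4.21567
  stratum 4: (200/1340)²·236.25²/23 = 54.0588
  stratum 5: (580/1340)²·148.62²/75 = 55.1747
V̂(ȳ_st) = 167.424
SE(ȳ_st) = √167.424 = 12.9392

ȳ_st ≈ 320.09, SE ≈ 12.9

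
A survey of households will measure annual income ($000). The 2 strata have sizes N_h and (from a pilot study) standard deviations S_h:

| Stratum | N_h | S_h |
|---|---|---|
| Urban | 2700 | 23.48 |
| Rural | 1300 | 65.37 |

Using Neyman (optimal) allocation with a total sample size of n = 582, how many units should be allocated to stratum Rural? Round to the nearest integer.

333

Neyman allocation: n_h = n · N_h S_h / Σ N_i S_i, with n = 582.
  stratum Urban: N_h·S_h = 2700·23.48 = 63396.00
  stratum Rural: N_h·S_h = 1300·65.37 = 84981.00
Σ N_h S_h = 148377.00
n for stratum Rural = 582·84981.00/148377.00 = 333.333 → 333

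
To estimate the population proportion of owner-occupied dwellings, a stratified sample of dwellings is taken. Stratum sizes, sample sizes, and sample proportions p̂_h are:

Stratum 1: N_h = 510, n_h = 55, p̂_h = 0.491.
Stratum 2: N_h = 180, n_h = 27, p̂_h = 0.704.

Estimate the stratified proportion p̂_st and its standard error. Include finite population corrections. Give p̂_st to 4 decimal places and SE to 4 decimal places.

N = 690; stratum weights W_h = N_h/N.
p̂_st = Σ W_h p̂_h = (510·0.491 + 180·0.704)/690 = 0.54657
V̂(p̂_st) = Σ W_h² (1 − n_h/N_h) p̂_h(1−p̂_h)/(n_h−1):
  stratum 1: (510/690)²·(1 − 55/510)·0.491·0.509/54 = 0.00225574
  stratum 2: (180/690)²·(1 − 27/180)·0.704·0.296/26 = 0.000463614
V̂(p̂_st) = 0.00271935; SE = √V̂ = 0.0521474

p̂_st ≈ 0.5466, SE ≈ 0.0521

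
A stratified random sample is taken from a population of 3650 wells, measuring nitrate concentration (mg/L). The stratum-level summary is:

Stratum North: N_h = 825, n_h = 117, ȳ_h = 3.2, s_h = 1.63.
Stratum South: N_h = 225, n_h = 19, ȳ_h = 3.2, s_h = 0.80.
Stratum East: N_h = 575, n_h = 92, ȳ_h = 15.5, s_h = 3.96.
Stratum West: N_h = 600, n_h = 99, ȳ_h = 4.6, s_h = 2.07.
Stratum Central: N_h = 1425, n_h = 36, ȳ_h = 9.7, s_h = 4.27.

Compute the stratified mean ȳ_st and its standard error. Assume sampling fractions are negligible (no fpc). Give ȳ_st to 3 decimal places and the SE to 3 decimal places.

ȳ_st ≈ 7.905, SE ≈ 0.290

ȳ_st = Σ W_h ȳ_h = (825·3.2 + 225·3.2 + 575·15.5 + 600·4.6 + 1425·9.7)/3650 = 7.90548
V̂(ȳ_st) = Σ W_h² s_h²/n_h, with W_h = N_h/N and N = 3650:
  stratum North: (825/3650)²·1.63²/117 = 0.00116014
  stratum South: (225/3650)²·0.80²/19 = 0.000127999
  stratum East: (575/3650)²·3.96²/92 = 0.00423012
  stratum West: (600/3650)²·2.07²/99 = 0.00116956
  stratum Central: (1425/3650)²·4.27²/36 = 0.0771964
V̂(ȳ_st) = 0.0838843
SE(ȳ_st) = √0.0838843 = 0.289628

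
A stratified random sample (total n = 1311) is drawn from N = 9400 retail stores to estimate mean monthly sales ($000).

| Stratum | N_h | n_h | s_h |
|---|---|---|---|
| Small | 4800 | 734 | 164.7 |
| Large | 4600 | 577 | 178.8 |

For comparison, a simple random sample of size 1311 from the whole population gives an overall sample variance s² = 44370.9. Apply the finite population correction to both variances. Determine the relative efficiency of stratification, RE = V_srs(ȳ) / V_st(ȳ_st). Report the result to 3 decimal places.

RE ≈ 1.473

V̂(ȳ_st) = Σ W_h² (1 − n_h/N_h) s_h²/n_h, with W_h = N_h/N and N = 9400:
  stratum Small: (4800/9400)²·(1 − 734/4800)·164.7²/734 = 8.16289
  stratum Large: (4600/9400)²·(1 − 577/4600)·178.8²/577 = 11.6041
V_st = 19.767
V_srs = (1 − 1311/9400)·44370.9/1311 = 29.1248
Relative efficiency = V_srs / V_st = 29.1248/19.767 = 1.4734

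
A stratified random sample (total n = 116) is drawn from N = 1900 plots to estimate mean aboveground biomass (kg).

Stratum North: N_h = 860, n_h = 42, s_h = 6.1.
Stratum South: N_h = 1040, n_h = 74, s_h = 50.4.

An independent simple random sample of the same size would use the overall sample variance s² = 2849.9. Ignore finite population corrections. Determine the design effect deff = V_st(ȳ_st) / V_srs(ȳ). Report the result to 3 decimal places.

V̂(ȳ_st) = Σ W_h² s_h²/n_h, with W_h = N_h/N and N = 1900:
  stratum North: (860/1900)²·6.1²/42 = 0.18151
  stratum South: (1040/1900)²·50.4²/74 = 10.2846
V_st = 10.4661
V_srs = s²/n = 2849.9/116 = 24.5681
deff = V_st / V_srs = 10.4661/24.5681 = 0.4260

deff ≈ 0.426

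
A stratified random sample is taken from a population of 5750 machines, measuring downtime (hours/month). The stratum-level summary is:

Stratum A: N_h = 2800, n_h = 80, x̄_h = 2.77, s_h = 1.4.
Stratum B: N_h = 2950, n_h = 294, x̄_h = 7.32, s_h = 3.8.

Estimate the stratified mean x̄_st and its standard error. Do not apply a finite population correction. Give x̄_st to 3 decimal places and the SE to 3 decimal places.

x̄_st = Σ W_h x̄_h = (2800·2.77 + 2950·7.32)/5750 = 5.10435
V̂(x̄_st) = Σ W_h² s_h²/n_h, with W_h = N_h/N and N = 5750:
  stratum A: (2800/5750)²·1.4²/80 = 0.0058096
  stratum B: (2950/5750)²·3.8²/294 = 0.0129279
V̂(x̄_st) = 0.0187375
SE(x̄_st) = √0.0187375 = 0.136885

x̄_st ≈ 5.104, SE ≈ 0.137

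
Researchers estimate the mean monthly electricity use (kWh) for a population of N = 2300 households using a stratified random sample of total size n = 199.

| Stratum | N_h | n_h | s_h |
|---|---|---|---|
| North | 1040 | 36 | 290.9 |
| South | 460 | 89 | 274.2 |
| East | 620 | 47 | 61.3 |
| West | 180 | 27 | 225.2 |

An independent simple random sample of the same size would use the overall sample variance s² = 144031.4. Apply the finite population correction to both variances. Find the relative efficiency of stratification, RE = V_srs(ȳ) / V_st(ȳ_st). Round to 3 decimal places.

RE ≈ 1.306

V̂(ȳ_st) = Σ W_h² (1 − n_h/N_h) s_h²/n_h, with W_h = N_h/N and N = 2300:
  stratum North: (1040/2300)²·(1 − 36/1040)·290.9²/36 = 463.977
  stratum South: (460/2300)²·(1 − 89/460)·274.2²/89 = 27.2534
  stratum East: (620/2300)²·(1 − 47/620)·61.3²/47 = 5.36925
  stratum West: (180/2300)²·(1 − 27/180)·225.2²/27 = 9.7787
V_st = 506.378
V_srs = (1 − 199/2300)·144031.4/199 = 661.154
Relative efficiency = V_srs / V_st = 661.154/506.378 = 1.3057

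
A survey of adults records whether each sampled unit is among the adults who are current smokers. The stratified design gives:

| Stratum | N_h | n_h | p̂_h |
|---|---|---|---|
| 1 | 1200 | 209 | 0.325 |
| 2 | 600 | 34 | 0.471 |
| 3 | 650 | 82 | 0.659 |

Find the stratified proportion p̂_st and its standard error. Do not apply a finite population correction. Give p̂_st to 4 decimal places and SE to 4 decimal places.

N = 2450; stratum weights W_h = N_h/N.
p̂_st = Σ W_h p̂_h = (1200·0.325 + 600·0.471 + 650·0.659)/2450 = 0.44937
V̂(p̂_st) = Σ W_h² p̂_h(1−p̂_h)/(n_h−1):
  stratum 1: (1200/2450)²·0.325·0.675/208 = 0.00025302
  stratum 2: (600/2450)²·0.471·0.529/33 = 0.000452828
  stratum 3: (650/2450)²·0.659·0.341/81 = 0.000195276
V̂(p̂_st) = 0.000901123; SE = √V̂ = 0.0300187

p̂_st ≈ 0.4494, SE ≈ 0.0300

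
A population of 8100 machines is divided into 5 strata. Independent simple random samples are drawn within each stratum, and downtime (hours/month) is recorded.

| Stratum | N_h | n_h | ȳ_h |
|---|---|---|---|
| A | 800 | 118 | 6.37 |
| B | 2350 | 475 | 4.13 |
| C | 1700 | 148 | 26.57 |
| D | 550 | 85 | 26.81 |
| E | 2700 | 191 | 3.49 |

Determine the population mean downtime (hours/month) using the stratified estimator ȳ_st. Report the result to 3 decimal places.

N = Σ N_h = 8100. Stratum weights W_h = N_h/N.
ȳ_st = (800·6.37 + 2350·4.13 + 1700·26.57 + 550·26.81 + 2700·3.49) / 8100 = 10.38753

ȳ_st ≈ 10.388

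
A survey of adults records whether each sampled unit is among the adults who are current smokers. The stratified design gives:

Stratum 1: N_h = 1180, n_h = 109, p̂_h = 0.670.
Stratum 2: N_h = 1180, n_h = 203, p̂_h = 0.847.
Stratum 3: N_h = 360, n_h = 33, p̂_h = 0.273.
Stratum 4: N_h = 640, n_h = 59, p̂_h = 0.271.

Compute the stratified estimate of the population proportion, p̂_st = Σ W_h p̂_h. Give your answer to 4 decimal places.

p̂_st ≈ 0.6136

N = 3360; stratum weights W_h = N_h/N.
p̂_st = Σ W_h p̂_h = (1180·0.670 + 1180·0.847 + 360·0.273 + 640·0.271)/3360 = 0.61362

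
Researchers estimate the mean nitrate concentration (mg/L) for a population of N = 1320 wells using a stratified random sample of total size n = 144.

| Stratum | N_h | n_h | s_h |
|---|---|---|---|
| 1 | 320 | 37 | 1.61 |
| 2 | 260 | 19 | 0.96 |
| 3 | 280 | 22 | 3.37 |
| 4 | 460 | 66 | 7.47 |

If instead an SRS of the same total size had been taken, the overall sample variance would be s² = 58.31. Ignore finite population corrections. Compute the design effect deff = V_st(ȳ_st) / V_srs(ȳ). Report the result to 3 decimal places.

V̂(ȳ_st) = Σ W_h² s_h²/n_h, with W_h = N_h/N and N = 1320:
  stratum 1: (320/1320)²·1.61²/37 = 0.0041172
  stratum 2: (260/1320)²·0.96²/19 = 0.00188186
  stratum 3: (280/1320)²·3.37²/22 = 0.0232277
  stratum 4: (460/1320)²·7.47²/66 = 0.102675
V_st = 0.131902
V_srs = s²/n = 58.31/144 = 0.404931
deff = V_st / V_srs = 0.131902/0.404931 = 0.3257

deff ≈ 0.326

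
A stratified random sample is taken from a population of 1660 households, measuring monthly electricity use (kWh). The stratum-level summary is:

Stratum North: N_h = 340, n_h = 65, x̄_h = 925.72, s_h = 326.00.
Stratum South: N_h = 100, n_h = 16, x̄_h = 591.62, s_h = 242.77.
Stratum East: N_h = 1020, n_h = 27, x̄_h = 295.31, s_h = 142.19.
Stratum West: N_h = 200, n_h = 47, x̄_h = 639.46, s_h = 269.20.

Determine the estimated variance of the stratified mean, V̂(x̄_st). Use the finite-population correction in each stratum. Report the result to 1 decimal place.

V̂(x̄_st) ≈ 359.1

V̂(x̄_st) = Σ W_h² (1 − n_h/N_h) s_h²/n_h, with W_h = N_h/N and N = 1660:
  stratum North: (340/1660)²·(1 − 65/340)·326.00²/65 = 55.4776
  stratum South: (100/1660)²·(1 − 16/100)·242.77²/16 = 11.2288
  stratum East: (1020/1660)²·(1 − 27/1020)·142.19²/27 = 275.237
  stratum West: (200/1660)²·(1 − 47/200)·269.20²/47 = 17.1221
V̂(x̄_st) = 359.066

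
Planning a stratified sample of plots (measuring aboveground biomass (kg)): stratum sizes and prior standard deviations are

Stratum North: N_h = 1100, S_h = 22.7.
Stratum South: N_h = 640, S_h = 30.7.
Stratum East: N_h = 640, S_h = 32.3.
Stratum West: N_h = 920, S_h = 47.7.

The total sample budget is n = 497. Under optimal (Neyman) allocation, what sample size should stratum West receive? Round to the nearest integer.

Neyman allocation: n_h = n · N_h S_h / Σ N_i S_i, with n = 497.
  stratum North: N_h·S_h = 1100·22.7 = 24970.00
  stratum South: N_h·S_h = 640·30.7 = 19648.00
  stratum East: N_h·S_h = 640·32.3 = 20672.00
  stratum West: N_h·S_h = 920·47.7 = 43884.00
Σ N_h S_h = 109174.00
n for stratum West = 497·43884.00/109174.00 = 199.776 → 200

200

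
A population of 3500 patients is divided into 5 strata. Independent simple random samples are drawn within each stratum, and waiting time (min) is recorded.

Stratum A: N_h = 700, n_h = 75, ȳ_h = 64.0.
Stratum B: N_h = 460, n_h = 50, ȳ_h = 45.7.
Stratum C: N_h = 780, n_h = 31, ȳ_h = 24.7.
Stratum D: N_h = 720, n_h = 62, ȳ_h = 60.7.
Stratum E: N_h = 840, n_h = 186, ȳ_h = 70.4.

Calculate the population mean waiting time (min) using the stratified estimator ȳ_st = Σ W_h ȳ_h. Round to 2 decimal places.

ȳ_st ≈ 53.69

N = Σ N_h = 3500. Stratum weights W_h = N_h/N.
ȳ_st = (700·64.0 + 460·45.7 + 780·24.7 + 720·60.7 + 840·70.4) / 3500 = 53.6937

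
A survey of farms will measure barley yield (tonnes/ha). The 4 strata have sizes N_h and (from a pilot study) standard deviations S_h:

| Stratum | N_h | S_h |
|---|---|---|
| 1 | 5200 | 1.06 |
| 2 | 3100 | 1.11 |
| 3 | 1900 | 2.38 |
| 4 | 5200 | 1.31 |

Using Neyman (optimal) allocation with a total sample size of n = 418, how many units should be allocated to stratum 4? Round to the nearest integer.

140

Neyman allocation: n_h = n · N_h S_h / Σ N_i S_i, with n = 418.
  stratum 1: N_h·S_h = 5200·1.06 = 5512.00
  stratum 2: N_h·S_h = 3100·1.11 = 3441.00
  stratum 3: N_h·S_h = 1900·2.38 = 4522.00
  stratum 4: N_h·S_h = 5200·1.31 = 6812.00
Σ N_h S_h = 20287.00
n for stratum 4 = 418·6812.00/20287.00 = 140.357 → 140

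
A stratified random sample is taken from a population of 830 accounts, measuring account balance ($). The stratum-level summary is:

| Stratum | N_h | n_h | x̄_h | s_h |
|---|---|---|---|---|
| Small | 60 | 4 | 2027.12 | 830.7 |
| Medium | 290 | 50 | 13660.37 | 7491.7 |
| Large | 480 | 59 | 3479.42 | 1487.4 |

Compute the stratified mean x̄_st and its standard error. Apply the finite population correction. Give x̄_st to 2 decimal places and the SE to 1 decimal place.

x̄_st = Σ W_h x̄_h = (60·2027.12 + 290·13660.37 + 480·3479.42)/830 = 6931.63386
V̂(x̄_st) = Σ W_h² (1 − n_h/N_h) s_h²/n_h, with W_h = N_h/N and N = 830:
  stratum Small: (60/830)²·(1 − 4/60)·830.7²/4 = 841.417
  stratum Medium: (290/830)²·(1 − 50/290)·7491.7²/50 = 113408
  stratum Large: (480/830)²·(1 − 59/480)·1487.4²/59 = 10999.4
V̂(x̄_st) = 125249
SE(x̄_st) = √125249 = 353.905

x̄_st ≈ 6931.63, SE ≈ 353.9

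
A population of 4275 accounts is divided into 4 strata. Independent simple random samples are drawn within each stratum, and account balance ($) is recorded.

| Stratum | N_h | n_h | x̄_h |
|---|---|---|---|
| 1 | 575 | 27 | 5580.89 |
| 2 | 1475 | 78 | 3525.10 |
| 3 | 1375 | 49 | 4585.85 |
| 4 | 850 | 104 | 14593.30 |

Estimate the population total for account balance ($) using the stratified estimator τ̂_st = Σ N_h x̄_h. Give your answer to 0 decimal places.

τ̂_st ≈ 27118383

τ̂_st = Σ N_h x̄_h = 575·5580.89 + 1475·3525.10 + 1375·4585.85 + 850·14593.30 = 27118383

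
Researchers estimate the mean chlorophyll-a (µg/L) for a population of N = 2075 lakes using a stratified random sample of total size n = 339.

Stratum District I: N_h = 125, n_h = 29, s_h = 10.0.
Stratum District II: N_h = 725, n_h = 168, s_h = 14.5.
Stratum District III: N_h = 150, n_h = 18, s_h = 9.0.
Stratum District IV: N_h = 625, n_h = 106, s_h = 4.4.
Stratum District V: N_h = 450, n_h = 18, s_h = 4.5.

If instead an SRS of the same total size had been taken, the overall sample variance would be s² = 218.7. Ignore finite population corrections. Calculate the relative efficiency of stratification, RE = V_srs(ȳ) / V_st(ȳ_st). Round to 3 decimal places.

V̂(ȳ_st) = Σ W_h² s_h²/n_h, with W_h = N_h/N and N = 2075:
  stratum District I: (125/2075)²·10.0²/29 = 0.0125137
  stratum District II: (725/2075)²·14.5²/168 = 0.15278
  stratum District III: (150/2075)²·9.0²/18 = 0.0235157
  stratum District IV: (625/2075)²·4.4²/106 = 0.01657
  stratum District V: (450/2075)²·4.5²/18 = 0.0529104
V_st = 0.25829
V_srs = s²/n = 218.7/339 = 0.645133
Relative efficiency = V_srs / V_st = 0.645133/0.25829 = 2.4977

RE ≈ 2.498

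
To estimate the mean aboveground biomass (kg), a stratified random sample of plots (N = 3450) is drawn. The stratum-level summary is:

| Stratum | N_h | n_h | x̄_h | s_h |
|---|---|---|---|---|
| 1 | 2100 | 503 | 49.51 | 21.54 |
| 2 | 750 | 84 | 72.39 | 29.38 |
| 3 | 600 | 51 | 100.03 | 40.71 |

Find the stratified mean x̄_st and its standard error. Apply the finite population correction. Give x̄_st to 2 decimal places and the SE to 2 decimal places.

x̄_st = Σ W_h x̄_h = (2100·49.51 + 750·72.39 + 600·100.03)/3450 = 63.27000
V̂(x̄_st) = Σ W_h² (1 − n_h/N_h) s_h²/n_h, with W_h = N_h/N and N = 3450:
  stratum 1: (2100/3450)²·(1 − 503/2100)·21.54²/503 = 0.259902
  stratum 2: (750/3450)²·(1 − 84/750)·29.38²/84 = 0.431243
  stratum 3: (600/3450)²·(1 − 51/600)·40.71²/51 = 0.899327
V̂(x̄_st) = 1.59047
SE(x̄_st) = √1.59047 = 1.26114

x̄_st ≈ 63.27, SE ≈ 1.26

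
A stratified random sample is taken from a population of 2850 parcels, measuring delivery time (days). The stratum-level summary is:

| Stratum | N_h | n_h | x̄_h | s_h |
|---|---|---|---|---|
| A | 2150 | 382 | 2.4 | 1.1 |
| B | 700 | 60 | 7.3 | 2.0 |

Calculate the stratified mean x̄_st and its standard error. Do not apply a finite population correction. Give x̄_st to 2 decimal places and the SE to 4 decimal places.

x̄_st ≈ 3.60, SE ≈ 0.0763

x̄_st = Σ W_h x̄_h = (2150·2.4 + 700·7.3)/2850 = 3.60351
V̂(x̄_st) = Σ W_h² s_h²/n_h, with W_h = N_h/N and N = 2850:
  stratum A: (2150/2850)²·1.1²/382 = 0.00180264
  stratum B: (700/2850)²·2.0²/60 = 0.00402175
V̂(x̄_st) = 0.00582439
SE(x̄_st) = √0.00582439 = 0.0763177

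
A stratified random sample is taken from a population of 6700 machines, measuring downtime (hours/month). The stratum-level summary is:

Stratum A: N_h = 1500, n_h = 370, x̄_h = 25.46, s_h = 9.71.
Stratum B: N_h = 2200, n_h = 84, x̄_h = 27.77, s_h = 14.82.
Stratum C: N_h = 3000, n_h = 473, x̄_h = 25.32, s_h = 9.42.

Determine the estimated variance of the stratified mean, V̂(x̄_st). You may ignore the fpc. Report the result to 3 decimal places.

V̂(x̄_st) ≈ 0.332

V̂(x̄_st) = Σ W_h² s_h²/n_h, with W_h = N_h/N and N = 6700:
  stratum A: (1500/6700)²·9.71²/370 = 0.0127723
  stratum B: (2200/6700)²·14.82²/84 = 0.281912
  stratum C: (3000/6700)²·9.42²/473 = 0.0376126
V̂(x̄_st) = 0.332296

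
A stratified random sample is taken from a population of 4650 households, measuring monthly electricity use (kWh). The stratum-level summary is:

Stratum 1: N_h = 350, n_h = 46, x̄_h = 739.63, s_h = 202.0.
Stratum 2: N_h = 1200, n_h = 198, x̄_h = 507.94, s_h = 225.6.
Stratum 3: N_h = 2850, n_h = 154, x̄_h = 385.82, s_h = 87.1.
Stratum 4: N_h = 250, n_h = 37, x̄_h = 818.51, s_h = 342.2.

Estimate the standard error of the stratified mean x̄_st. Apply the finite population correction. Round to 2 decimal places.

V̂(x̄_st) = Σ W_h² (1 − n_h/N_h) s_h²/n_h, with W_h = N_h/N and N = 4650:
  stratum 1: (350/4650)²·(1 − 46/350)·202.0²/46 = 4.36496
  stratum 2: (1200/4650)²·(1 − 198/1200)·225.6²/198 = 14.2941
  stratum 3: (2850/4650)²·(1 − 154/2850)·87.1²/154 = 17.5055
  stratum 4: (250/4650)²·(1 − 37/250)·342.2²/37 = 7.79421
V̂(x̄_st) = 43.9587
SE(x̄_st) = √43.9587 = 6.63014

SE(x̄_st) ≈ 6.63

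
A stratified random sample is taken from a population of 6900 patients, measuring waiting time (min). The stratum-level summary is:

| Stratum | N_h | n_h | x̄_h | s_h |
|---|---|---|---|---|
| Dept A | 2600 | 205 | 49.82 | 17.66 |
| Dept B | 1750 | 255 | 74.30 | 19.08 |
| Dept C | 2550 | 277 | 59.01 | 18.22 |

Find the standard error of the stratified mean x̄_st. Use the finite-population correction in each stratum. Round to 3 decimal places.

SE(x̄_st) ≈ 0.651

V̂(x̄_st) = Σ W_h² (1 − n_h/N_h) s_h²/n_h, with W_h = N_h/N and N = 6900:
  stratum Dept A: (2600/6900)²·(1 − 205/2600)·17.66²/205 = 0.198979
  stratum Dept B: (1750/6900)²·(1 − 255/1750)·19.08²/255 = 0.0784508
  stratum Dept C: (2550/6900)²·(1 − 277/2550)·18.22²/277 = 0.145901
V̂(x̄_st) = 0.423331
SE(x̄_st) = √0.423331 = 0.650639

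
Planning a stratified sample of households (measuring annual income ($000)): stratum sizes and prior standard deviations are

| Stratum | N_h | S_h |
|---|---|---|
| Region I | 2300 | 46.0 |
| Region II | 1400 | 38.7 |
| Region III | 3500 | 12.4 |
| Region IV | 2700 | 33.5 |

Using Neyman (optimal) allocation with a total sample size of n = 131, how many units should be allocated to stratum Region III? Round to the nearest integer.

19

Neyman allocation: n_h = n · N_h S_h / Σ N_i S_i, with n = 131.
  stratum Region I: N_h·S_h = 2300·46.0 = 105800.00
  stratum Region II: N_h·S_h = 1400·38.7 = 54180.00
  stratum Region III: N_h·S_h = 3500·12.4 = 43400.00
  stratum Region IV: N_h·S_h = 2700·33.5 = 90450.00
Σ N_h S_h = 293830.00
n for stratum Region III = 131·43400.00/293830.00 = 19.349 → 19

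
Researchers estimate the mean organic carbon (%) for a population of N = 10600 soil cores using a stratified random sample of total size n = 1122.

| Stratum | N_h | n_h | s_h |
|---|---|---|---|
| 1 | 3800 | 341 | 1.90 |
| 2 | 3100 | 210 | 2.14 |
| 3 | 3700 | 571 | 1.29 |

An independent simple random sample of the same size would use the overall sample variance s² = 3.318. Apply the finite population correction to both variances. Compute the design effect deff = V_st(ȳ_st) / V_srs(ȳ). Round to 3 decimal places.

deff ≈ 1.240

V̂(ȳ_st) = Σ W_h² (1 − n_h/N_h) s_h²/n_h, with W_h = N_h/N and N = 10600:
  stratum 1: (3800/10600)²·(1 − 341/3800)·1.90²/341 = 0.00123844
  stratum 2: (3100/10600)²·(1 − 210/3100)·2.14²/210 = 0.00173883
  stratum 3: (3700/10600)²·(1 − 571/3700)·1.29²/571 = 0.000300289
V_st = 0.00327756
V_srs = (1 − 1122/10600)·3.318/1122 = 0.0026442
deff = V_st / V_srs = 0.00327756/0.0026442 = 1.2395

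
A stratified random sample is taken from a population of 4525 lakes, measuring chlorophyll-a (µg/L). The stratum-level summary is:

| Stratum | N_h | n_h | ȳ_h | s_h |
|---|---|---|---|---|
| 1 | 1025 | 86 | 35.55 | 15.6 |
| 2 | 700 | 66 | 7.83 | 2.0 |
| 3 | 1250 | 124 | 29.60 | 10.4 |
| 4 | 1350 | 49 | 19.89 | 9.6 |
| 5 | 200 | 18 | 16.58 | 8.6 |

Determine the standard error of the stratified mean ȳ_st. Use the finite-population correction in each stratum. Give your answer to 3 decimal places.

SE(ȳ_st) ≈ 0.602

V̂(ȳ_st) = Σ W_h² (1 − n_h/N_h) s_h²/n_h, with W_h = N_h/N and N = 4525:
  stratum 1: (1025/4525)²·(1 − 86/1025)·15.6²/86 = 0.133016
  stratum 2: (700/4525)²·(1 − 66/700)·2.0²/66 = 0.00131361
  stratum 3: (1250/4525)²·(1 − 124/1250)·10.4²/124 = 0.0599593
  stratum 4: (1350/4525)²·(1 − 49/1350)·9.6²/49 = 0.161332
  stratum 5: (200/4525)²·(1 − 18/200)·8.6²/18 = 0.00730447
V̂(ȳ_st) = 0.362925
SE(ȳ_st) = √0.362925 = 0.602433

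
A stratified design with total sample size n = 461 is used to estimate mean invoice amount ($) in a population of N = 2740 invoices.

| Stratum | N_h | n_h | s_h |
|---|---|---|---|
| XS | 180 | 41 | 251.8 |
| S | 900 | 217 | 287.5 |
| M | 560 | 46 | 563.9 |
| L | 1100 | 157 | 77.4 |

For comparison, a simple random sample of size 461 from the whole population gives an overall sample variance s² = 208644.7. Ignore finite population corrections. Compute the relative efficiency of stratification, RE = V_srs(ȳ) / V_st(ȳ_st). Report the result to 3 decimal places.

V̂(ȳ_st) = Σ W_h² s_h²/n_h, with W_h = N_h/N and N = 2740:
  stratum XS: (180/2740)²·251.8²/41 = 6.67377
  stratum S: (900/2740)²·287.5²/217 = 41.096
  stratum M: (560/2740)²·563.9²/46 = 288.75
  stratum L: (1100/2740)²·77.4²/157 = 6.14988
V_st = 342.669
V_srs = s²/n = 208644.7/461 = 452.592
Relative efficiency = V_srs / V_st = 452.592/342.669 = 1.3208

RE ≈ 1.321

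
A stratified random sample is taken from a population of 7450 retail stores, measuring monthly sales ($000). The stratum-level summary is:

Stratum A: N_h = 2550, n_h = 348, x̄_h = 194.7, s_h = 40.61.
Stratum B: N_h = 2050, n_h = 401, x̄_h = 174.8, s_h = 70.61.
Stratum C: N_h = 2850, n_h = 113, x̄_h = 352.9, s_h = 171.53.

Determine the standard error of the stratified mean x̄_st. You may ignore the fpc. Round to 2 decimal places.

SE(x̄_st) ≈ 6.29

V̂(x̄_st) = Σ W_h² s_h²/n_h, with W_h = N_h/N and N = 7450:
  stratum A: (2550/7450)²·40.61²/348 = 0.555207
  stratum B: (2050/7450)²·70.61²/401 = 0.94142
  stratum C: (2850/7450)²·171.53²/113 = 38.1047
V̂(x̄_st) = 39.6014
SE(x̄_st) = √39.6014 = 6.29296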